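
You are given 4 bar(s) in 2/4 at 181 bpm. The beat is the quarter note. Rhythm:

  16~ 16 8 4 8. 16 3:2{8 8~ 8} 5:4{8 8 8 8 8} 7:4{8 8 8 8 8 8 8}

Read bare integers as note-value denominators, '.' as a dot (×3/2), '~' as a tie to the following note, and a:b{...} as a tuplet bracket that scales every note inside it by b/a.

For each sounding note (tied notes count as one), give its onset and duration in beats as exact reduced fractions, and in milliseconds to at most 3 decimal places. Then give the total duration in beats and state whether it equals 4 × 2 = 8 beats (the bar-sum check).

1) 0.0ms=0b +165.746ms=1/2b
2) 165.746ms=1/2b +165.746ms=1/2b
3) 331.492ms=1b +331.492ms=1b
4) 662.983ms=2b +248.619ms=3/4b
5) 911.602ms=11/4b +82.873ms=1/4b
6) 994.475ms=3b +110.497ms=1/3b
7) 1104.972ms=10/3b +220.994ms=2/3b
8) 1325.967ms=4b +132.597ms=2/5b
9) 1458.564ms=22/5b +132.597ms=2/5b
10) 1591.16ms=24/5b +132.597ms=2/5b
11) 1723.757ms=26/5b +132.597ms=2/5b
12) 1856.354ms=28/5b +132.597ms=2/5b
13) 1988.95ms=6b +94.712ms=2/7b
14) 2083.662ms=44/7b +94.712ms=2/7b
15) 2178.374ms=46/7b +94.712ms=2/7b
16) 2273.086ms=48/7b +94.712ms=2/7b
17) 2367.798ms=50/7b +94.712ms=2/7b
18) 2462.51ms=52/7b +94.712ms=2/7b
19) 2557.222ms=54/7b +94.712ms=2/7b
Σ=8b of 8 (181bpm 2/4) — PASS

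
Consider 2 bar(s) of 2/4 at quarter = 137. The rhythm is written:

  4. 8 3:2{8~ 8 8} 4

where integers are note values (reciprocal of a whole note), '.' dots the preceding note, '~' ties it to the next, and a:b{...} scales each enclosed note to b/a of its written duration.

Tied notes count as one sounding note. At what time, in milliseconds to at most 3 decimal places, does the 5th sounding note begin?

1. 0.0ms @ 0 + 656.934ms (3/2)
2. 656.934ms @ 3/2 + 218.978ms (1/2)
3. 875.912ms @ 2 + 291.971ms (2/3)
4. 1167.883ms @ 8/3 + 145.985ms (1/3)
5. 1313.869ms @ 3 + 437.956ms (1)

note 5 onset = 3b = 1313.869ms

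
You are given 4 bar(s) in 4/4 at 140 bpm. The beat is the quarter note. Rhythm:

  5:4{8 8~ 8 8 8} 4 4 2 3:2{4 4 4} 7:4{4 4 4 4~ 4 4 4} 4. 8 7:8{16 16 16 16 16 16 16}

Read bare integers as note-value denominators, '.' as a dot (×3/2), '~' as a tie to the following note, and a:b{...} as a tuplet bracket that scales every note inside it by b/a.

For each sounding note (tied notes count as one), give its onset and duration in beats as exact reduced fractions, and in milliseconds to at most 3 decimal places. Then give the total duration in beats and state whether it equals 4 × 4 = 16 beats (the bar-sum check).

1) 0.0ms=0b +171.429ms=2/5b
2) 171.429ms=2/5b +342.857ms=4/5b
3) 514.286ms=6/5b +171.429ms=2/5b
4) 685.714ms=8/5b +171.429ms=2/5b
5) 857.143ms=2b +428.571ms=1b
6) 1285.714ms=3b +428.571ms=1b
7) 1714.286ms=4b +857.143ms=2b
8) 2571.429ms=6b +285.714ms=2/3b
9) 2857.143ms=20/3b +285.714ms=2/3b
10) 3142.857ms=22/3b +285.714ms=2/3b
11) 3428.571ms=8b +244.898ms=4/7b
12) 3673.469ms=60/7b +244.898ms=4/7b
13) 3918.367ms=64/7b +244.898ms=4/7b
14) 4163.265ms=68/7b +489.796ms=8/7b
15) 4653.061ms=76/7b +244.898ms=4/7b
16) 4897.959ms=80/7b +244.898ms=4/7b
17) 5142.857ms=12b +642.857ms=3/2b
18) 5785.714ms=27/2b +214.286ms=1/2b
19) 6000.0ms=14b +122.449ms=2/7b
20) 6122.449ms=100/7b +122.449ms=2/7b
21) 6244.898ms=102/7b +122.449ms=2/7b
22) 6367.347ms=104/7b +122.449ms=2/7b
23) 6489.796ms=106/7b +122.449ms=2/7b
24) 6612.245ms=108/7b +122.449ms=2/7b
25) 6734.694ms=110/7b +122.449ms=2/7b
Σ=16b of 16 (140bpm 4/4) — PASS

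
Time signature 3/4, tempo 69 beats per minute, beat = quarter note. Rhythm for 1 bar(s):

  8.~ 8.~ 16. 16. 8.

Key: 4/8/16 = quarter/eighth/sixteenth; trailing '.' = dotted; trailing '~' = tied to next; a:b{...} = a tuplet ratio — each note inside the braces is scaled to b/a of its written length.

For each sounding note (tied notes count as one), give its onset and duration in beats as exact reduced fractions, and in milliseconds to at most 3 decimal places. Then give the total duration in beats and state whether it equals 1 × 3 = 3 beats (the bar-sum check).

1) 0.0ms=0b +1630.435ms=15/8b
2) 1630.435ms=15/8b +326.087ms=3/8b
3) 1956.522ms=9/4b +652.174ms=3/4b
Σ=3b of 3 (69bpm 3/4) — PASS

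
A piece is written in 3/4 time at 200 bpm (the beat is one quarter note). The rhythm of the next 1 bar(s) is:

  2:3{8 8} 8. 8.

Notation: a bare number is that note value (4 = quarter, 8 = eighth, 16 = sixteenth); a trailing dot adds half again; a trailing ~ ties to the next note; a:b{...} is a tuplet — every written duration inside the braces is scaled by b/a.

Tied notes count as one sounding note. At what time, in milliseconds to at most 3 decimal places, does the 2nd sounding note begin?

1. 0.0ms @ 0 + 225.0ms (3/4)
2. 225.0ms @ 3/4 + 225.0ms (3/4)
3. 450.0ms @ 3/2 + 225.0ms (3/4)
4. 675.0ms @ 9/4 + 225.0ms (3/4)

note 2 onset = 3/4b = 225.0ms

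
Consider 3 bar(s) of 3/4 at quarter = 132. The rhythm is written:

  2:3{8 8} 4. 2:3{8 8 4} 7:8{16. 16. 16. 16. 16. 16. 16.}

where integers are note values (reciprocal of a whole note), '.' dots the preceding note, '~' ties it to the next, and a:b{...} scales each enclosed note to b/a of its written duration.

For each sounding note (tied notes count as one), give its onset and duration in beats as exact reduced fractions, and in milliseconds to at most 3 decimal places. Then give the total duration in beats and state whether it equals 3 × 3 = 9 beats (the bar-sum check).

1) 0.0ms=0b +340.909ms=3/4b
2) 340.909ms=3/4b +340.909ms=3/4b
3) 681.818ms=3/2b +681.818ms=3/2b
4) 1363.636ms=3b +340.909ms=3/4b
5) 1704.545ms=15/4b +340.909ms=3/4b
6) 2045.455ms=9/2b +681.818ms=3/2b
7) 2727.273ms=6b +194.805ms=3/7b
8) 2922.078ms=45/7b +194.805ms=3/7b
9) 3116.883ms=48/7b +194.805ms=3/7b
10) 3311.688ms=51/7b +194.805ms=3/7b
11) 3506.494ms=54/7b +194.805ms=3/7b
12) 3701.299ms=57/7b +194.805ms=3/7b
13) 3896.104ms=60/7b +194.805ms=3/7b
Σ=9b of 9 (132bpm 3/4) — PASS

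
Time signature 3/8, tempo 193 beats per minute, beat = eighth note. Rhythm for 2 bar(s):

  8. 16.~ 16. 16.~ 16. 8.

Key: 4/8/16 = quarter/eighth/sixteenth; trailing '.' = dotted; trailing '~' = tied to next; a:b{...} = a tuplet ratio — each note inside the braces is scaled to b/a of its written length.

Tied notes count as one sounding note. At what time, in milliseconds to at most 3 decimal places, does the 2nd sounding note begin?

note 2 onset = 3/2b = 466.321ms

1. 0.0ms @ 0 + 466.321ms (3/2)
2. 466.321ms @ 3/2 + 466.321ms (3/2)
3. 932.642ms @ 3 + 466.321ms (3/2)
4. 1398.964ms @ 9/2 + 466.321ms (3/2)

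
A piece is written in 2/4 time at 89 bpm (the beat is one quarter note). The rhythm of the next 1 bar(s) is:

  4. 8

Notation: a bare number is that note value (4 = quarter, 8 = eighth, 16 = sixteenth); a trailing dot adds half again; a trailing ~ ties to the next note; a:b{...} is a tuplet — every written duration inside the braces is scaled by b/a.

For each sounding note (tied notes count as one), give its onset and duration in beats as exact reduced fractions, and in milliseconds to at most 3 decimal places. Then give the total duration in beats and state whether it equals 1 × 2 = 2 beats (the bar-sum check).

1) 0.0ms=0b +1011.236ms=3/2b
2) 1011.236ms=3/2b +337.079ms=1/2b
Σ=2b of 2 (89bpm 2/4) — PASS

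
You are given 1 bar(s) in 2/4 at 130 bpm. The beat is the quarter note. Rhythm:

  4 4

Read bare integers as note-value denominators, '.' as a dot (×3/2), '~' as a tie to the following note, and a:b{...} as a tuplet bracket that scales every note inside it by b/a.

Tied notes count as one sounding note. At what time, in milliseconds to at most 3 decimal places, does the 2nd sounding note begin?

1. 0.0ms @ 0 + 461.538ms (1)
2. 461.538ms @ 1 + 461.538ms (1)

note 2 onset = 1b = 461.538ms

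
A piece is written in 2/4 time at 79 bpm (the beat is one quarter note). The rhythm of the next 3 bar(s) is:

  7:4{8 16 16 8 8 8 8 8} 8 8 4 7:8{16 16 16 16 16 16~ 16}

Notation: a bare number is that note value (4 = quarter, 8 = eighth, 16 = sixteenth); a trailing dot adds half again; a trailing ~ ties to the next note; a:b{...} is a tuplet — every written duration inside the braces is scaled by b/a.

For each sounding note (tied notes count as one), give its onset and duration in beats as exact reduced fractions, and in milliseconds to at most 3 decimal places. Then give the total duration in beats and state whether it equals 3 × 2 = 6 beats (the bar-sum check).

1) 0.0ms=0b +216.998ms=2/7b
2) 216.998ms=2/7b +108.499ms=1/7b
3) 325.497ms=3/7b +108.499ms=1/7b
4) 433.996ms=4/7b +216.998ms=2/7b
5) 650.995ms=6/7b +216.998ms=2/7b
6) 867.993ms=8/7b +216.998ms=2/7b
7) 1084.991ms=10/7b +216.998ms=2/7b
8) 1301.989ms=12/7b +216.998ms=2/7b
9) 1518.987ms=2b +379.747ms=1/2b
10) 1898.734ms=5/2b +379.747ms=1/2b
11) 2278.481ms=3b +759.494ms=1b
12) 3037.975ms=4b +216.998ms=2/7b
13) 3254.973ms=30/7b +216.998ms=2/7b
14) 3471.971ms=32/7b +216.998ms=2/7b
15) 3688.969ms=34/7b +216.998ms=2/7b
16) 3905.967ms=36/7b +216.998ms=2/7b
17) 4122.966ms=38/7b +433.996ms=4/7b
Σ=6b of 6 (79bpm 2/4) — PASS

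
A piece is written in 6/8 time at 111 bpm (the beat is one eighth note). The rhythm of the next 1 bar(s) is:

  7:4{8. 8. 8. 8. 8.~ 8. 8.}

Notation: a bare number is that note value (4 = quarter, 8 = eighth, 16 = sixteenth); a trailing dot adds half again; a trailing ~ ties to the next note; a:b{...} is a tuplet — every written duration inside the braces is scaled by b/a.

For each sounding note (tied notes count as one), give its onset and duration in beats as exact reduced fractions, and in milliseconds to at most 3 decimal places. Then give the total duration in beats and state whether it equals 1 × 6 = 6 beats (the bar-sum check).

1) 0.0ms=0b +463.32ms=6/7b
2) 463.32ms=6/7b +463.32ms=6/7b
3) 926.641ms=12/7b +463.32ms=6/7b
4) 1389.961ms=18/7b +463.32ms=6/7b
5) 1853.282ms=24/7b +926.641ms=12/7b
6) 2779.923ms=36/7b +463.32ms=6/7b
Σ=6b of 6 (111bpm 6/8) — PASS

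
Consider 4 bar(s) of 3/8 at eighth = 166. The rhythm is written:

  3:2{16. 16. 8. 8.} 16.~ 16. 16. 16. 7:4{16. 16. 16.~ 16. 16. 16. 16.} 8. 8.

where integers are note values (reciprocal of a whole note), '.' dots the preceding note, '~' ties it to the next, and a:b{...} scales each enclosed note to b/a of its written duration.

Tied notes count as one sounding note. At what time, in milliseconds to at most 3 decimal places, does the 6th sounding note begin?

1. 0.0ms @ 0 + 180.723ms (1/2)
2. 180.723ms @ 1/2 + 180.723ms (1/2)
3. 361.446ms @ 1 + 361.446ms (1)
4. 722.892ms @ 2 + 361.446ms (1)
5. 1084.337ms @ 3 + 542.169ms (3/2)
6. 1626.506ms @ 9/2 + 271.084ms (3/4)
7. 1897.59ms @ 21/4 + 271.084ms (3/4)
8. 2168.675ms @ 6 + 154.905ms (3/7)
9. 2323.58ms @ 45/7 + 154.905ms (3/7)
10. 2478.485ms @ 48/7 + 309.811ms (6/7)
11. 2788.296ms @ 54/7 + 154.905ms (3/7)
12. 2943.201ms @ 57/7 + 154.905ms (3/7)
13. 3098.107ms @ 60/7 + 154.905ms (3/7)
14. 3253.012ms @ 9 + 542.169ms (3/2)
15. 3795.181ms @ 21/2 + 542.169ms (3/2)

note 6 onset = 9/2b = 1626.506ms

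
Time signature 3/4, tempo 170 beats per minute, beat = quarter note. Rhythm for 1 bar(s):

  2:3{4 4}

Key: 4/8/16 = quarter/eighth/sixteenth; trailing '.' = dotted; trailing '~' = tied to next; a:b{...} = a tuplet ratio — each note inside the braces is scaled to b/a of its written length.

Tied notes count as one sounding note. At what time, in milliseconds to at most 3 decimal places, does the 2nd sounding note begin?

note 2 onset = 3/2b = 529.412ms

1. 0.0ms @ 0 + 529.412ms (3/2)
2. 529.412ms @ 3/2 + 529.412ms (3/2)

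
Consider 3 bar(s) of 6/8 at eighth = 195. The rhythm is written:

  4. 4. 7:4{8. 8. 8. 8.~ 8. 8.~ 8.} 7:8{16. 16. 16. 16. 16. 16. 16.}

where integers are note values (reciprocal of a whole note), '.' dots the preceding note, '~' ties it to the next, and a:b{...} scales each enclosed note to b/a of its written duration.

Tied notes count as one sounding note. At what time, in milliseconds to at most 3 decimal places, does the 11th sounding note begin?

note 11 onset = 102/7b = 4483.516ms

1. 0.0ms @ 0 + 923.077ms (3)
2. 923.077ms @ 3 + 923.077ms (3)
3. 1846.154ms @ 6 + 263.736ms (6/7)
4. 2109.89ms @ 48/7 + 263.736ms (6/7)
5. 2373.626ms @ 54/7 + 263.736ms (6/7)
6. 2637.363ms @ 60/7 + 527.473ms (12/7)
7. 3164.835ms @ 72/7 + 527.473ms (12/7)
8. 3692.308ms @ 12 + 263.736ms (6/7)
9. 3956.044ms @ 90/7 + 263.736ms (6/7)
10. 4219.78ms @ 96/7 + 263.736ms (6/7)
11. 4483.516ms @ 102/7 + 263.736ms (6/7)
12. 4747.253ms @ 108/7 + 263.736ms (6/7)
13. 5010.989ms @ 114/7 + 263.736ms (6/7)
14. 5274.725ms @ 120/7 + 263.736ms (6/7)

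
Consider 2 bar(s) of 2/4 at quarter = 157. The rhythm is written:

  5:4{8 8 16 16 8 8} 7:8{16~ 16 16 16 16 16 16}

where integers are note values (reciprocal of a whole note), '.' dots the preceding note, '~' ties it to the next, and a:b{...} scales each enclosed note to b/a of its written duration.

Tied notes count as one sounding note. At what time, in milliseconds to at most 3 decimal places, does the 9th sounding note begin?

1. 0.0ms @ 0 + 152.866ms (2/5)
2. 152.866ms @ 2/5 + 152.866ms (2/5)
3. 305.732ms @ 4/5 + 76.433ms (1/5)
4. 382.166ms @ 1 + 76.433ms (1/5)
5. 458.599ms @ 6/5 + 152.866ms (2/5)
6. 611.465ms @ 8/5 + 152.866ms (2/5)
7. 764.331ms @ 2 + 218.38ms (4/7)
8. 982.712ms @ 18/7 + 109.19ms (2/7)
9. 1091.902ms @ 20/7 + 109.19ms (2/7)
10. 1201.092ms @ 22/7 + 109.19ms (2/7)
11. 1310.282ms @ 24/7 + 109.19ms (2/7)
12. 1419.472ms @ 26/7 + 109.19ms (2/7)

note 9 onset = 20/7b = 1091.902ms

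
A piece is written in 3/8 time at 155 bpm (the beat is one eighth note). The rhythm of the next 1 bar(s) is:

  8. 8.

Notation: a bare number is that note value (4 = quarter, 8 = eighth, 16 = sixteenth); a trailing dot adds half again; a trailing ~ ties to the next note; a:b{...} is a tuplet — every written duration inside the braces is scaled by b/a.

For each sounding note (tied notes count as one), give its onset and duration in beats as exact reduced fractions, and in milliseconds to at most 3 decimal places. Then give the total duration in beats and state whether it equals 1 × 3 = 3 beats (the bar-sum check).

1) 0.0ms=0b +580.645ms=3/2b
2) 580.645ms=3/2b +580.645ms=3/2b
Σ=3b of 3 (155bpm 3/8) — PASS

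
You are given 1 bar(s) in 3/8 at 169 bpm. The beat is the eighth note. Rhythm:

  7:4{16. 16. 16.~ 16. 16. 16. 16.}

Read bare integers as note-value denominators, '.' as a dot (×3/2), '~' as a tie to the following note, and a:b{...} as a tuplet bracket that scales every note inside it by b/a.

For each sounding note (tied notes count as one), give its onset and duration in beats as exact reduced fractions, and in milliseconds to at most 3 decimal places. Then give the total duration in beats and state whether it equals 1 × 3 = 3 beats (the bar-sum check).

1) 0.0ms=0b +152.156ms=3/7b
2) 152.156ms=3/7b +152.156ms=3/7b
3) 304.311ms=6/7b +304.311ms=6/7b
4) 608.622ms=12/7b +152.156ms=3/7b
5) 760.778ms=15/7b +152.156ms=3/7b
6) 912.933ms=18/7b +152.156ms=3/7b
Σ=3b of 3 (169bpm 3/8) — PASS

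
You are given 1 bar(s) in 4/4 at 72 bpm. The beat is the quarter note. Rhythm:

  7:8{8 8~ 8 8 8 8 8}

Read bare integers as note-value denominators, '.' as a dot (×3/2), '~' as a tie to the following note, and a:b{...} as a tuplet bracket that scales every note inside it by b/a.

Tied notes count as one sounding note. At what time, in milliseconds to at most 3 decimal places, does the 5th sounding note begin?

1. 0.0ms @ 0 + 476.19ms (4/7)
2. 476.19ms @ 4/7 + 952.381ms (8/7)
3. 1428.571ms @ 12/7 + 476.19ms (4/7)
4. 1904.762ms @ 16/7 + 476.19ms (4/7)
5. 2380.952ms @ 20/7 + 476.19ms (4/7)
6. 2857.143ms @ 24/7 + 476.19ms (4/7)

note 5 onset = 20/7b = 2380.952ms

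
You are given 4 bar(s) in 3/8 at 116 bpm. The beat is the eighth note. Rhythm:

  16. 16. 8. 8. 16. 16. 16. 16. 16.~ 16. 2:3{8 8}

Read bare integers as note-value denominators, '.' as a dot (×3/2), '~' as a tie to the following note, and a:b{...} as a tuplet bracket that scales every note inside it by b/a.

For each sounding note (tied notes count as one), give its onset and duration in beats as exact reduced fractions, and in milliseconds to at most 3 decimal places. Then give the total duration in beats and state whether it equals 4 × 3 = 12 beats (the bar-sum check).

1) 0.0ms=0b +387.931ms=3/4b
2) 387.931ms=3/4b +387.931ms=3/4b
3) 775.862ms=3/2b +775.862ms=3/2b
4) 1551.724ms=3b +775.862ms=3/2b
5) 2327.586ms=9/2b +387.931ms=3/4b
6) 2715.517ms=21/4b +387.931ms=3/4b
7) 3103.448ms=6b +387.931ms=3/4b
8) 3491.379ms=27/4b +387.931ms=3/4b
9) 3879.31ms=15/2b +775.862ms=3/2b
10) 4655.172ms=9b +775.862ms=3/2b
11) 5431.034ms=21/2b +775.862ms=3/2b
Σ=12b of 12 (116bpm 3/8) — PASS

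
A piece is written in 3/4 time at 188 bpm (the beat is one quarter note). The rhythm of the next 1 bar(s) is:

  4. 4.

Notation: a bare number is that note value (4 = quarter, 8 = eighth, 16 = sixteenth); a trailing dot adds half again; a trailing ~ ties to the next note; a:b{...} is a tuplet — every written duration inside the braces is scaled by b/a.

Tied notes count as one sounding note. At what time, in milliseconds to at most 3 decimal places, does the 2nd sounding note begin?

1. 0.0ms @ 0 + 478.723ms (3/2)
2. 478.723ms @ 3/2 + 478.723ms (3/2)

note 2 onset = 3/2b = 478.723ms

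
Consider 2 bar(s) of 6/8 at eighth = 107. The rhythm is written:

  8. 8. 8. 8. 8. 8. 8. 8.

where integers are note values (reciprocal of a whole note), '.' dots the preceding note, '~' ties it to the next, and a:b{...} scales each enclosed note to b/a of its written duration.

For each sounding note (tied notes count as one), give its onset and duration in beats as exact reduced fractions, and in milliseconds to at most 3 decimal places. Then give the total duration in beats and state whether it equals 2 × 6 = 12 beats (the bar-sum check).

1) 0.0ms=0b +841.121ms=3/2b
2) 841.121ms=3/2b +841.121ms=3/2b
3) 1682.243ms=3b +841.121ms=3/2b
4) 2523.364ms=9/2b +841.121ms=3/2b
5) 3364.486ms=6b +841.121ms=3/2b
6) 4205.607ms=15/2b +841.121ms=3/2b
7) 5046.729ms=9b +841.121ms=3/2b
8) 5887.85ms=21/2b +841.121ms=3/2b
Σ=12b of 12 (107bpm 6/8) — PASS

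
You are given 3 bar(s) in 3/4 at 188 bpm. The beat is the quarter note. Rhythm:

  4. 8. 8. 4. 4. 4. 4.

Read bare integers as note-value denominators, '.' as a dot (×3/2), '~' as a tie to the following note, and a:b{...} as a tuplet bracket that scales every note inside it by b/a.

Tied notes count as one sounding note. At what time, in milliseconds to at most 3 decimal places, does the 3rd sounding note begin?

1. 0.0ms @ 0 + 478.723ms (3/2)
2. 478.723ms @ 3/2 + 239.362ms (3/4)
3. 718.085ms @ 9/4 + 239.362ms (3/4)
4. 957.447ms @ 3 + 478.723ms (3/2)
5. 1436.17ms @ 9/2 + 478.723ms (3/2)
6. 1914.894ms @ 6 + 478.723ms (3/2)
7. 2393.617ms @ 15/2 + 478.723ms (3/2)

note 3 onset = 9/4b = 718.085ms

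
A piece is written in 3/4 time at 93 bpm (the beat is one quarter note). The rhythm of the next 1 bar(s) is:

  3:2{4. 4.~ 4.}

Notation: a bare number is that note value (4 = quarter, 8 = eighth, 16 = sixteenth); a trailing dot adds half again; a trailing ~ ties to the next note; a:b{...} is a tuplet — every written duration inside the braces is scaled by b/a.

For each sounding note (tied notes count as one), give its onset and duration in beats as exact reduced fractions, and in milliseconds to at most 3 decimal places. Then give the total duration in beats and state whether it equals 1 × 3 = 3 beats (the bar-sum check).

1) 0.0ms=0b +645.161ms=1b
2) 645.161ms=1b +1290.323ms=2b
Σ=3b of 3 (93bpm 3/4) — PASS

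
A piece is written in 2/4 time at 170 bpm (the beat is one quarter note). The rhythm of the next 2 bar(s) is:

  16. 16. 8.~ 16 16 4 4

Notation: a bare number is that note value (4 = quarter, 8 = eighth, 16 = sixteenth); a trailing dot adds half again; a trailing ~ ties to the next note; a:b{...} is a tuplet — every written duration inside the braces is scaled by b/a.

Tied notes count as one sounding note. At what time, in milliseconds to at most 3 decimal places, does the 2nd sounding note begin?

note 2 onset = 3/8b = 132.353ms

1. 0.0ms @ 0 + 132.353ms (3/8)
2. 132.353ms @ 3/8 + 132.353ms (3/8)
3. 264.706ms @ 3/4 + 352.941ms (1)
4. 617.647ms @ 7/4 + 88.235ms (1/4)
5. 705.882ms @ 2 + 352.941ms (1)
6. 1058.824ms @ 3 + 352.941ms (1)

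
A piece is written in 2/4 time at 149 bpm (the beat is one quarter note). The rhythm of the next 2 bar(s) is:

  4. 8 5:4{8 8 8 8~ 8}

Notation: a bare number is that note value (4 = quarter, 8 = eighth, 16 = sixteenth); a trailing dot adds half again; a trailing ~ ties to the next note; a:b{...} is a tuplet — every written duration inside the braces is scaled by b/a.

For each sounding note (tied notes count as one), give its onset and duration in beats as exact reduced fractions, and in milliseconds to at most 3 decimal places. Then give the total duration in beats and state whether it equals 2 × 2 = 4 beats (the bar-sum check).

1) 0.0ms=0b +604.027ms=3/2b
2) 604.027ms=3/2b +201.342ms=1/2b
3) 805.369ms=2b +161.074ms=2/5b
4) 966.443ms=12/5b +161.074ms=2/5b
5) 1127.517ms=14/5b +161.074ms=2/5b
6) 1288.591ms=16/5b +322.148ms=4/5b
Σ=4b of 4 (149bpm 2/4) — PASS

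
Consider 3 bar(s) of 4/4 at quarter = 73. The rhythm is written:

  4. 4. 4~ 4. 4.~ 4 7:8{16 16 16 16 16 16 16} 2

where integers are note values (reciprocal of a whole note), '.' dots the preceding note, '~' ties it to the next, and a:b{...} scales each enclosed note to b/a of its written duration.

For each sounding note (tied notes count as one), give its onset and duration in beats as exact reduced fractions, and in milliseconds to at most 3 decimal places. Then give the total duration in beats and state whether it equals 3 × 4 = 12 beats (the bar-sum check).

1) 0.0ms=0b +1232.877ms=3/2b
2) 1232.877ms=3/2b +1232.877ms=3/2b
3) 2465.753ms=3b +2054.795ms=5/2b
4) 4520.548ms=11/2b +2054.795ms=5/2b
5) 6575.342ms=8b +234.834ms=2/7b
6) 6810.176ms=58/7b +234.834ms=2/7b
7) 7045.01ms=60/7b +234.834ms=2/7b
8) 7279.843ms=62/7b +234.834ms=2/7b
9) 7514.677ms=64/7b +234.834ms=2/7b
10) 7749.511ms=66/7b +234.834ms=2/7b
11) 7984.344ms=68/7b +234.834ms=2/7b
12) 8219.178ms=10b +1643.836ms=2b
Σ=12b of 12 (73bpm 4/4) — PASS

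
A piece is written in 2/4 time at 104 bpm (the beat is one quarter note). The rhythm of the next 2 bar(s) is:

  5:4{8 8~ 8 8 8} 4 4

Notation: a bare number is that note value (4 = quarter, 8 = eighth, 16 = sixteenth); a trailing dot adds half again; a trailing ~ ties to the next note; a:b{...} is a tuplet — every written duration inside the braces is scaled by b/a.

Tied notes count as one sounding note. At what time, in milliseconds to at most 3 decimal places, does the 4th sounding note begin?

1. 0.0ms @ 0 + 230.769ms (2/5)
2. 230.769ms @ 2/5 + 461.538ms (4/5)
3. 692.308ms @ 6/5 + 230.769ms (2/5)
4. 923.077ms @ 8/5 + 230.769ms (2/5)
5. 1153.846ms @ 2 + 576.923ms (1)
6. 1730.769ms @ 3 + 576.923ms (1)

note 4 onset = 8/5b = 923.077ms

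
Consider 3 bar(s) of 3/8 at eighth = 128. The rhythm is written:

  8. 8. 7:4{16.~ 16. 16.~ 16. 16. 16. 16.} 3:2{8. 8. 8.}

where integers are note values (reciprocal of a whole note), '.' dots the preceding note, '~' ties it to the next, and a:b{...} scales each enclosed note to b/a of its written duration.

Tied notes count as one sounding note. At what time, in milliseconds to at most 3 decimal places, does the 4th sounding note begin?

note 4 onset = 27/7b = 1808.036ms

1. 0.0ms @ 0 + 703.125ms (3/2)
2. 703.125ms @ 3/2 + 703.125ms (3/2)
3. 1406.25ms @ 3 + 401.786ms (6/7)
4. 1808.036ms @ 27/7 + 401.786ms (6/7)
5. 2209.821ms @ 33/7 + 200.893ms (3/7)
6. 2410.714ms @ 36/7 + 200.893ms (3/7)
7. 2611.607ms @ 39/7 + 200.893ms (3/7)
8. 2812.5ms @ 6 + 468.75ms (1)
9. 3281.25ms @ 7 + 468.75ms (1)
10. 3750.0ms @ 8 + 468.75ms (1)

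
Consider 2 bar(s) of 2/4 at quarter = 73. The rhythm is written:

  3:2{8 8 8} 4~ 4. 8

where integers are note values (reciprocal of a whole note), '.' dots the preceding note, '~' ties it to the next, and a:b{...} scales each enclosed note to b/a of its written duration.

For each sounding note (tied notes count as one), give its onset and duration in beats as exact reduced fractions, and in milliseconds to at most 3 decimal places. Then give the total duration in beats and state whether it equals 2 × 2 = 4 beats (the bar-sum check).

1) 0.0ms=0b +273.973ms=1/3b
2) 273.973ms=1/3b +273.973ms=1/3b
3) 547.945ms=2/3b +273.973ms=1/3b
4) 821.918ms=1b +2054.795ms=5/2b
5) 2876.712ms=7/2b +410.959ms=1/2b
Σ=4b of 4 (73bpm 2/4) — PASS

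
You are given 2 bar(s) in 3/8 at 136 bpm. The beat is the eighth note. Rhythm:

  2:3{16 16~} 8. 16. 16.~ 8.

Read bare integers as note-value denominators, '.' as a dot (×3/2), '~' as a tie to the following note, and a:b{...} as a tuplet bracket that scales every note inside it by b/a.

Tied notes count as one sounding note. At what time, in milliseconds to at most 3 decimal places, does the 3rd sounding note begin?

note 3 onset = 3b = 1323.529ms

1. 0.0ms @ 0 + 330.882ms (3/4)
2. 330.882ms @ 3/4 + 992.647ms (9/4)
3. 1323.529ms @ 3 + 330.882ms (3/4)
4. 1654.412ms @ 15/4 + 992.647ms (9/4)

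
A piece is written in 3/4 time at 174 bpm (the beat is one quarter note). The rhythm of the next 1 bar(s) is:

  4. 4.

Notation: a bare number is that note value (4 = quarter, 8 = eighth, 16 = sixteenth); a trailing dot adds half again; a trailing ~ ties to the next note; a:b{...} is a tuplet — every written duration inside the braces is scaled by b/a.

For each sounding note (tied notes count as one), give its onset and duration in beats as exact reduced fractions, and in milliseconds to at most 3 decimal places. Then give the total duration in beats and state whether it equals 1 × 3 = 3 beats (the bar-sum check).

1) 0.0ms=0b +517.241ms=3/2b
2) 517.241ms=3/2b +517.241ms=3/2b
Σ=3b of 3 (174bpm 3/4) — PASS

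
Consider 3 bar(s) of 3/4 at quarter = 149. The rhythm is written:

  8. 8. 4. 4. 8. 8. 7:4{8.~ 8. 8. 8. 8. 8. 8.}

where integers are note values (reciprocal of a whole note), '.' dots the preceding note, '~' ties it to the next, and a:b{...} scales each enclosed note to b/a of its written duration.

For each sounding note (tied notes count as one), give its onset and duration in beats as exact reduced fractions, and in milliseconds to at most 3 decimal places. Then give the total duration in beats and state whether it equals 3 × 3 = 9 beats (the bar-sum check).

1) 0.0ms=0b +302.013ms=3/4b
2) 302.013ms=3/4b +302.013ms=3/4b
3) 604.027ms=3/2b +604.027ms=3/2b
4) 1208.054ms=3b +604.027ms=3/2b
5) 1812.081ms=9/2b +302.013ms=3/4b
6) 2114.094ms=21/4b +302.013ms=3/4b
7) 2416.107ms=6b +345.158ms=6/7b
8) 2761.266ms=48/7b +172.579ms=3/7b
9) 2933.845ms=51/7b +172.579ms=3/7b
10) 3106.424ms=54/7b +172.579ms=3/7b
11) 3279.003ms=57/7b +172.579ms=3/7b
12) 3451.582ms=60/7b +172.579ms=3/7b
Σ=9b of 9 (149bpm 3/4) — PASS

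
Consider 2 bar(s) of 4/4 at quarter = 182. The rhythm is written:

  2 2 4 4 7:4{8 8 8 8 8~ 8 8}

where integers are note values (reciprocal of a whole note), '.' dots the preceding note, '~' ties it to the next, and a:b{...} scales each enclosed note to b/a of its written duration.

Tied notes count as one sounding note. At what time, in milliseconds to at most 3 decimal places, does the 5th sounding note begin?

1. 0.0ms @ 0 + 659.341ms (2)
2. 659.341ms @ 2 + 659.341ms (2)
3. 1318.681ms @ 4 + 329.67ms (1)
4. 1648.352ms @ 5 + 329.67ms (1)
5. 1978.022ms @ 6 + 94.192ms (2/7)
6. 2072.214ms @ 44/7 + 94.192ms (2/7)
7. 2166.405ms @ 46/7 + 94.192ms (2/7)
8. 2260.597ms @ 48/7 + 94.192ms (2/7)
9. 2354.788ms @ 50/7 + 188.383ms (4/7)
10. 2543.171ms @ 54/7 + 94.192ms (2/7)

note 5 onset = 6b = 1978.022ms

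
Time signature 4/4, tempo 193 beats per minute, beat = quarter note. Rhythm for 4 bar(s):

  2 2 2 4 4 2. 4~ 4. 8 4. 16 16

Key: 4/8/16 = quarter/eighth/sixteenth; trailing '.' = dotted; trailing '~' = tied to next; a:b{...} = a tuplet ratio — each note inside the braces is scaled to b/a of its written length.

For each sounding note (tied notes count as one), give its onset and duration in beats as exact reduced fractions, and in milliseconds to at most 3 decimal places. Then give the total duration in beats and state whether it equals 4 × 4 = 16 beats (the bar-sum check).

1) 0.0ms=0b +621.762ms=2b
2) 621.762ms=2b +621.762ms=2b
3) 1243.523ms=4b +621.762ms=2b
4) 1865.285ms=6b +310.881ms=1b
5) 2176.166ms=7b +310.881ms=1b
6) 2487.047ms=8b +932.642ms=3b
7) 3419.689ms=11b +777.202ms=5/2b
8) 4196.891ms=27/2b +155.44ms=1/2b
9) 4352.332ms=14b +466.321ms=3/2b
10) 4818.653ms=31/2b +77.72ms=1/4b
11) 4896.373ms=63/4b +77.72ms=1/4b
Σ=16b of 16 (193bpm 4/4) — PASS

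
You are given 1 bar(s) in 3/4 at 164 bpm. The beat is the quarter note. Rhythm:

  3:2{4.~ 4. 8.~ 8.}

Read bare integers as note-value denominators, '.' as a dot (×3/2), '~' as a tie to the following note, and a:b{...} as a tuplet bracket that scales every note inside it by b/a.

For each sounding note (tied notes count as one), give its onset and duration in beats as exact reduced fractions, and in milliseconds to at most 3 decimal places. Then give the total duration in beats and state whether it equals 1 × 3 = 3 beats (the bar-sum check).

1) 0.0ms=0b +731.707ms=2b
2) 731.707ms=2b +365.854ms=1b
Σ=3b of 3 (164bpm 3/4) — PASS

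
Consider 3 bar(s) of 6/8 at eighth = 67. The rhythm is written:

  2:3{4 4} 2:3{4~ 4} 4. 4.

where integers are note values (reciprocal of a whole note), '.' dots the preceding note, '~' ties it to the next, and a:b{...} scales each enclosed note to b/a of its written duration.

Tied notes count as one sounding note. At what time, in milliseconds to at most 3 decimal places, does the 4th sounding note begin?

note 4 onset = 12b = 10746.269ms

1. 0.0ms @ 0 + 2686.567ms (3)
2. 2686.567ms @ 3 + 2686.567ms (3)
3. 5373.134ms @ 6 + 5373.134ms (6)
4. 10746.269ms @ 12 + 2686.567ms (3)
5. 13432.836ms @ 15 + 2686.567ms (3)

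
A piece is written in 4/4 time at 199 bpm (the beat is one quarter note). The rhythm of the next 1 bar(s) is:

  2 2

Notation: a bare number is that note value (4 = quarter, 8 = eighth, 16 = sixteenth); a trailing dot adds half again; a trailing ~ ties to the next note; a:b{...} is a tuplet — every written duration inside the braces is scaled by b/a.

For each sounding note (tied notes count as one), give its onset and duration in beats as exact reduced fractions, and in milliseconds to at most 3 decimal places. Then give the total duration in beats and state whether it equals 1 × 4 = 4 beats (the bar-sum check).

1) 0.0ms=0b +603.015ms=2b
2) 603.015ms=2b +603.015ms=2b
Σ=4b of 4 (199bpm 4/4) — PASS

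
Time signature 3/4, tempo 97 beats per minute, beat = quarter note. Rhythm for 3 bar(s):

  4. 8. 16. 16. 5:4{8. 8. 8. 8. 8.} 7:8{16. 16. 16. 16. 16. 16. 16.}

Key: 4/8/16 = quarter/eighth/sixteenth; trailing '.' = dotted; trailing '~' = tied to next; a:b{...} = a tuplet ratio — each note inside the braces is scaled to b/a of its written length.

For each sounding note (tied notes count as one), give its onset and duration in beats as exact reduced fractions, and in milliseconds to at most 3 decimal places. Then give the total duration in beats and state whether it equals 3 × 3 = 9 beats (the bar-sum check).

1) 0.0ms=0b +927.835ms=3/2b
2) 927.835ms=3/2b +463.918ms=3/4b
3) 1391.753ms=9/4b +231.959ms=3/8b
4) 1623.711ms=21/8b +231.959ms=3/8b
5) 1855.67ms=3b +371.134ms=3/5b
6) 2226.804ms=18/5b +371.134ms=3/5b
7) 2597.938ms=21/5b +371.134ms=3/5b
8) 2969.072ms=24/5b +371.134ms=3/5b
9) 3340.206ms=27/5b +371.134ms=3/5b
10) 3711.34ms=6b +265.096ms=3/7b
11) 3976.436ms=45/7b +265.096ms=3/7b
12) 4241.532ms=48/7b +265.096ms=3/7b
13) 4506.627ms=51/7b +265.096ms=3/7b
14) 4771.723ms=54/7b +265.096ms=3/7b
15) 5036.819ms=57/7b +265.096ms=3/7b
16) 5301.915ms=60/7b +265.096ms=3/7b
Σ=9b of 9 (97bpm 3/4) — PASS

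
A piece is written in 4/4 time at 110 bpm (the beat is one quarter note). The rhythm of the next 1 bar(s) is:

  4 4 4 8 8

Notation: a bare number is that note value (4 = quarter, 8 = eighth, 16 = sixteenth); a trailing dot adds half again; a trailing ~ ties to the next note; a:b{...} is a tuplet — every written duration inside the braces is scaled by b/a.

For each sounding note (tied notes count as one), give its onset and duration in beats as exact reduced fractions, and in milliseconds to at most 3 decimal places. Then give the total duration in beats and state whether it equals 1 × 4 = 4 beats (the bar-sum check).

1) 0.0ms=0b +545.455ms=1b
2) 545.455ms=1b +545.455ms=1b
3) 1090.909ms=2b +545.455ms=1b
4) 1636.364ms=3b +272.727ms=1/2b
5) 1909.091ms=7/2b +272.727ms=1/2b
Σ=4b of 4 (110bpm 4/4) — PASS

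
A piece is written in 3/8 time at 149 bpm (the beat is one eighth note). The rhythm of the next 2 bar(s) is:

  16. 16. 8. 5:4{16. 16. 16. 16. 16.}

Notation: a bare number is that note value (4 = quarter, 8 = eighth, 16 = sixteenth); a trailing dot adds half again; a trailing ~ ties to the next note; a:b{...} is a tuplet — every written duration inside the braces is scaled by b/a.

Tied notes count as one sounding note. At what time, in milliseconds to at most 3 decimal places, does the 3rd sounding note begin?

1. 0.0ms @ 0 + 302.013ms (3/4)
2. 302.013ms @ 3/4 + 302.013ms (3/4)
3. 604.027ms @ 3/2 + 604.027ms (3/2)
4. 1208.054ms @ 3 + 241.611ms (3/5)
5. 1449.664ms @ 18/5 + 241.611ms (3/5)
6. 1691.275ms @ 21/5 + 241.611ms (3/5)
7. 1932.886ms @ 24/5 + 241.611ms (3/5)
8. 2174.497ms @ 27/5 + 241.611ms (3/5)

note 3 onset = 3/2b = 604.027ms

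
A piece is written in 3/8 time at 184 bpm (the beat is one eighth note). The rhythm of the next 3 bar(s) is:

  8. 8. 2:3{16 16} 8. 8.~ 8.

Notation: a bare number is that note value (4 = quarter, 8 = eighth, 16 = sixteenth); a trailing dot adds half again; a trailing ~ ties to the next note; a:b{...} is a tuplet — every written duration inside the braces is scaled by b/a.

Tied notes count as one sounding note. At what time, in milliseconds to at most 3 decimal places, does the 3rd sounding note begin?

note 3 onset = 3b = 978.261ms

1. 0.0ms @ 0 + 489.13ms (3/2)
2. 489.13ms @ 3/2 + 489.13ms (3/2)
3. 978.261ms @ 3 + 244.565ms (3/4)
4. 1222.826ms @ 15/4 + 244.565ms (3/4)
5. 1467.391ms @ 9/2 + 489.13ms (3/2)
6. 1956.522ms @ 6 + 978.261ms (3)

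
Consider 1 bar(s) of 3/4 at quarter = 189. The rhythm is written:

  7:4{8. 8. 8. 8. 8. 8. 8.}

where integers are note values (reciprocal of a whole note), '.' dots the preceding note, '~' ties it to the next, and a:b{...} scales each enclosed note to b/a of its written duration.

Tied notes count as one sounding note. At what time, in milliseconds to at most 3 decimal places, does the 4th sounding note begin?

1. 0.0ms @ 0 + 136.054ms (3/7)
2. 136.054ms @ 3/7 + 136.054ms (3/7)
3. 272.109ms @ 6/7 + 136.054ms (3/7)
4. 408.163ms @ 9/7 + 136.054ms (3/7)
5. 544.218ms @ 12/7 + 136.054ms (3/7)
6. 680.272ms @ 15/7 + 136.054ms (3/7)
7. 816.327ms @ 18/7 + 136.054ms (3/7)

note 4 onset = 9/7b = 408.163ms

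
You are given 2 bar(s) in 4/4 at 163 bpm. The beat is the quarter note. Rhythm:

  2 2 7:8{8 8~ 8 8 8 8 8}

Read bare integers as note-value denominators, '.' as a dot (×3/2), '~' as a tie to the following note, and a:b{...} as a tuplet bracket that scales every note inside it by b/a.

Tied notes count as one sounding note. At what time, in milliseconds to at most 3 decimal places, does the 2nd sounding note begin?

1. 0.0ms @ 0 + 736.196ms (2)
2. 736.196ms @ 2 + 736.196ms (2)
3. 1472.393ms @ 4 + 210.342ms (4/7)
4. 1682.734ms @ 32/7 + 420.684ms (8/7)
5. 2103.418ms @ 40/7 + 210.342ms (4/7)
6. 2313.76ms @ 44/7 + 210.342ms (4/7)
7. 2524.102ms @ 48/7 + 210.342ms (4/7)
8. 2734.443ms @ 52/7 + 210.342ms (4/7)

note 2 onset = 2b = 736.196ms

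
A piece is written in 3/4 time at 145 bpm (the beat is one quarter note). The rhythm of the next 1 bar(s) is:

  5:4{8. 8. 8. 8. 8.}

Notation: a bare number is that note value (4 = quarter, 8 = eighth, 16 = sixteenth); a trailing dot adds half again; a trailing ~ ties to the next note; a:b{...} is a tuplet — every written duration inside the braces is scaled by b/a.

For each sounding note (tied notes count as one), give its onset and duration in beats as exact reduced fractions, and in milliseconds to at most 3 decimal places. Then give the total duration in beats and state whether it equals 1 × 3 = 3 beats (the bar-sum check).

1) 0.0ms=0b +248.276ms=3/5b
2) 248.276ms=3/5b +248.276ms=3/5b
3) 496.552ms=6/5b +248.276ms=3/5b
4) 744.828ms=9/5b +248.276ms=3/5b
5) 993.103ms=12/5b +248.276ms=3/5b
Σ=3b of 3 (145bpm 3/4) — PASS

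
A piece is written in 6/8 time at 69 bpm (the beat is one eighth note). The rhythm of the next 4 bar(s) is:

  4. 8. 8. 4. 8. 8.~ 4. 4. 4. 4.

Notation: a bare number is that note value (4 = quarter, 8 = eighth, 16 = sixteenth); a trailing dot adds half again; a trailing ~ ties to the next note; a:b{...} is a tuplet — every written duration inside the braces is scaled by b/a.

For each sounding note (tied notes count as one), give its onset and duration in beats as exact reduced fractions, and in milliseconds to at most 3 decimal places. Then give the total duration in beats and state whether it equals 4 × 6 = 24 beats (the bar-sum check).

1) 0.0ms=0b +2608.696ms=3b
2) 2608.696ms=3b +1304.348ms=3/2b
3) 3913.043ms=9/2b +1304.348ms=3/2b
4) 5217.391ms=6b +2608.696ms=3b
5) 7826.087ms=9b +1304.348ms=3/2b
6) 9130.435ms=21/2b +3913.043ms=9/2b
7) 13043.478ms=15b +2608.696ms=3b
8) 15652.174ms=18b +2608.696ms=3b
9) 18260.87ms=21b +2608.696ms=3b
Σ=24b of 24 (69bpm 6/8) — PASS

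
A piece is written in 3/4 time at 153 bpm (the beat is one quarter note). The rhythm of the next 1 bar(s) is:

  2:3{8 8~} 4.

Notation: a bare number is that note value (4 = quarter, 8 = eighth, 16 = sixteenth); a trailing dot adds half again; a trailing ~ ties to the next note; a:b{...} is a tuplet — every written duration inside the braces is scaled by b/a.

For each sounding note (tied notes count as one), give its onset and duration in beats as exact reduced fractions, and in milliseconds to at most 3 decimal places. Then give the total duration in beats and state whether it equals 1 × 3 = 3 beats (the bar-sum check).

1) 0.0ms=0b +294.118ms=3/4b
2) 294.118ms=3/4b +882.353ms=9/4b
Σ=3b of 3 (153bpm 3/4) — PASS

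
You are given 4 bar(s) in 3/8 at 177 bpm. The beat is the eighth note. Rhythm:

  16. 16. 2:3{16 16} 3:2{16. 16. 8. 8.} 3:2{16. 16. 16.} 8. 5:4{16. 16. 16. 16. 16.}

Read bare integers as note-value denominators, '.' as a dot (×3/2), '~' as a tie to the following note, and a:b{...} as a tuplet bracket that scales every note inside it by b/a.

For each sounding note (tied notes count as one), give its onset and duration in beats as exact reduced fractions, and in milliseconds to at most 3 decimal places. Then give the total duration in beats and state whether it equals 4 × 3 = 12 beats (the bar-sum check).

1) 0.0ms=0b +254.237ms=3/4b
2) 254.237ms=3/4b +254.237ms=3/4b
3) 508.475ms=3/2b +254.237ms=3/4b
4) 762.712ms=9/4b +254.237ms=3/4b
5) 1016.949ms=3b +169.492ms=1/2b
6) 1186.441ms=7/2b +169.492ms=1/2b
7) 1355.932ms=4b +338.983ms=1b
8) 1694.915ms=5b +338.983ms=1b
9) 2033.898ms=6b +169.492ms=1/2b
10) 2203.39ms=13/2b +169.492ms=1/2b
11) 2372.881ms=7b +169.492ms=1/2b
12) 2542.373ms=15/2b +508.475ms=3/2b
13) 3050.847ms=9b +203.39ms=3/5b
14) 3254.237ms=48/5b +203.39ms=3/5b
15) 3457.627ms=51/5b +203.39ms=3/5b
16) 3661.017ms=54/5b +203.39ms=3/5b
17) 3864.407ms=57/5b +203.39ms=3/5b
Σ=12b of 12 (177bpm 3/8) — PASS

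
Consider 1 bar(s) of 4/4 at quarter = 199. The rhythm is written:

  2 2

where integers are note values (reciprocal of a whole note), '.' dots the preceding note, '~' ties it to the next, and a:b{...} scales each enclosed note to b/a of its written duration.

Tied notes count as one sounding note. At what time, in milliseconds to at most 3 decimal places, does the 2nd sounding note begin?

note 2 onset = 2b = 603.015ms

1. 0.0ms @ 0 + 603.015ms (2)
2. 603.015ms @ 2 + 603.015ms (2)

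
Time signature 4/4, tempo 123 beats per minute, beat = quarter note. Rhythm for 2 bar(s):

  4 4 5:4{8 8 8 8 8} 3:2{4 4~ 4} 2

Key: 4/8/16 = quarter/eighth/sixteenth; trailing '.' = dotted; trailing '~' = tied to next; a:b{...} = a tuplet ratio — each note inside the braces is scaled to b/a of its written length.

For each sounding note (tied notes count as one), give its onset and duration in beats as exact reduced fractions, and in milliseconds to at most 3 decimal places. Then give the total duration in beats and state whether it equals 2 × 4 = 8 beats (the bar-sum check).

1) 0.0ms=0b +487.805ms=1b
2) 487.805ms=1b +487.805ms=1b
3) 975.61ms=2b +195.122ms=2/5b
4) 1170.732ms=12/5b +195.122ms=2/5b
5) 1365.854ms=14/5b +195.122ms=2/5b
6) 1560.976ms=16/5b +195.122ms=2/5b
7) 1756.098ms=18/5b +195.122ms=2/5b
8) 1951.22ms=4b +325.203ms=2/3b
9) 2276.423ms=14/3b +650.407ms=4/3b
10) 2926.829ms=6b +975.61ms=2b
Σ=8b of 8 (123bpm 4/4) — PASS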